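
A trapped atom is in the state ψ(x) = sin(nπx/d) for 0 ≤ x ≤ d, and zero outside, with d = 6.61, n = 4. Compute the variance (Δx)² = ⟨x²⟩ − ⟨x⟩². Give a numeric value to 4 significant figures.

Compute ⟨x⟩ and ⟨x²⟩ separately, then (Δx)² = ⟨x²⟩ − ⟨x⟩².
With sin²θ = (1 − cos2θ)/2 on 0 ≤ x ≤ d: ∫sin²(nπx/d) dx = d/2, ∫x·sin²(nπx/d) dx = d²/4, ∫x²·sin²(nπx/d) dx = d³·(1/6 − 1/(4n²π²)); higher powers xᵏ the same way, integrating xᵏ·cos(2nπx/d) by parts.
Normalization: ∫|ψ|² dx = 3.3050.
⟨x⟩ = 3.3050 and ⟨x²⟩ = 14.426.
(Δx)² = 14.426 − (3.3050)² = 3.5027.

3.503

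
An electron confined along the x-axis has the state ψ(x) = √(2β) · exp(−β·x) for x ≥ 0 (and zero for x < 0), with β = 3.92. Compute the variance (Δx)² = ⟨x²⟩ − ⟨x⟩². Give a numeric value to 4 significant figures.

0.01627

Compute ⟨x⟩ and ⟨x²⟩ separately, then (Δx)² = ⟨x²⟩ − ⟨x⟩².
Every integrand reduces to terms xʲ·e^(−2βx) on [0, ∞); use ∫₀^∞ xʲ·e^(−2βx) dx = j!/(2β)^(j+1).
⟨x⟩ = 0.12755 and ⟨x²⟩ = 0.032539.
(Δx)² = 0.032539 − (0.12755)² = 0.016269.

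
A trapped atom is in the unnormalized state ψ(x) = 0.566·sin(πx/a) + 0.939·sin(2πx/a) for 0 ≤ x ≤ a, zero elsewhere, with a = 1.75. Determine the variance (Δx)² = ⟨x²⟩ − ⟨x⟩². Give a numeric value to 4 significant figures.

Compute ⟨x⟩ and ⟨x²⟩ separately, then (Δx)² = ⟨x²⟩ − ⟨x⟩².
On 0 ≤ x ≤ a (j ≠ l): ∫sin²(jπx/a) dx = a/2, ∫sin(jπx/a)·sin(lπx/a) dx = 0; diagonal moments ∫x·sin²(jπx/a) dx = a²/4, ∫x²·sin²(jπx/a) dx = a³·(1/6 − 1/(4j²π²)); cross terms ∫x·sin(jπx/a)·sin(lπx/a) dx = 0 for j + l even and −4jla²/(π²(j² − l²)²) for j + l odd, ∫x²·sin(jπx/a)·sin(lπx/a) dx = (−1)^(j+l)·4jla³/(π²(j² − l²)²); higher powers the same way via product-to-sum and parts.
Normalization: ∫|ψ|² dx = 1.0518.
⟨x⟩ = 0.59626 and ⟨x²⟩ = 0.46325.
(Δx)² = 0.46325 − (0.59626)² = 0.10772.

0.1077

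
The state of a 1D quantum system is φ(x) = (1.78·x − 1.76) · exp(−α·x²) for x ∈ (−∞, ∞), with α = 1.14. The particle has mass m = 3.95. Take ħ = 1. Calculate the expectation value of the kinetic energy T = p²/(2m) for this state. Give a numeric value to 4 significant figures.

T = −(ħ²/2m) d²/dx², so ⟨T⟩ = −(ħ²/2m) ∫ φ*·φ'' dx / ∫|φ|² dx; with m = 3.95.
Expand each integrand as polynomial × e^(−2αx²) and use ∫x^(2j)·e^(−2αx²) dx = (2j−1)!!/(4α)^j · √(π/(2α)), odd powers → 0; here √(π/(2α)) = 1.1738. Differentiate with the product rule, d/dx e^(−αx²) = −2αx·e^(−αx²).
State is unnormalized: ∫|φ|² dx = 4.4517, and ∫φ*·(−ħ²/2m · φ'') dx = 0.87779, so ⟨T⟩ = 0.87779 / 4.4517.
⟨T⟩ = 0.19718.

0.1972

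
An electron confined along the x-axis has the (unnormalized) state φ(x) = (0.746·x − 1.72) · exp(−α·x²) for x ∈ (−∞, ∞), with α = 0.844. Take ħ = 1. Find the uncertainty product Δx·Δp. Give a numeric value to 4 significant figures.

0.5003

Δx = √(⟨x²⟩−⟨x⟩²), Δp = √(⟨p²⟩−⟨p⟩²).
Expand each integrand as polynomial × e^(−2αx²) and use ∫x^(2j)·e^(−2αx²) dx = (2j−1)!!/(4α)^j · √(π/(2α)), odd powers → 0; here √(π/(2α)) = 1.3642. Differentiate with the product rule, d/dx e^(−αx²) = −2αx·e^(−αx²).
Normalization: ∫|φ|² dx = 4.2608.
⟨x⟩ = -0.24338, ⟨x²⟩ = 0.32748 ⇒ Δx = 0.51792.
⟨p⟩ = 0.0000, ⟨p²⟩ = 0.93309 ⇒ Δp = 0.96597.
Δx·Δp = 0.50029.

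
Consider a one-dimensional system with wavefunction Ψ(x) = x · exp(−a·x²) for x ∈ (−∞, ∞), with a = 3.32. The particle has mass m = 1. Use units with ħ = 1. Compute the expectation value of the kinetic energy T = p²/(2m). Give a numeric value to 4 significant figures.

T = −(ħ²/2m) d²/dx², so ⟨T⟩ = −(ħ²/2m) ∫ Ψ*·Ψ'' dx / ∫|Ψ|² dx; with m = 1.
Expand each integrand as polynomial × e^(−2ax²) and use ∫x^(2j)·e^(−2ax²) dx = (2j−1)!!/(4a)^j · √(π/(2a)), odd powers → 0; here √(π/(2a)) = 0.68785. Differentiate with the product rule, d/dx e^(−ax²) = −2ax·e^(−ax²).
State is unnormalized: ∫|Ψ|² dx = 0.051796, and ∫Ψ*·(−ħ²/2m · Ψ'') dx = 0.25794, so ⟨T⟩ = 0.25794 / 0.051796.
⟨T⟩ = 4.9800.

4.980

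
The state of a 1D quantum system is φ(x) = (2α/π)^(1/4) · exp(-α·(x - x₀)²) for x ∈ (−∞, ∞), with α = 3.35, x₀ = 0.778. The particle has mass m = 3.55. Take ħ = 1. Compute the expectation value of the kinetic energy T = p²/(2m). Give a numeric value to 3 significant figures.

T = −(ħ²/2m) d²/dx², so ⟨T⟩ = −(ħ²/2m) ∫ φ*·φ'' dx; with m = 3.55.
Gaussian moments (u = x − x₀): ∫u^(2j)·e^(−2αu²) du = (2j−1)!!/(4α)^j · √(π/(2α)), odd powers integrate to 0; here √(π/(2α)) = 0.68476. Derivatives: d/dx e^(−αu²) = −2αu·e^(−αu²), d²/dx² e^(−αu²) = (4α²u² − 2α)·e^(−αu²).
⟨T⟩ = 0.47183.

0.472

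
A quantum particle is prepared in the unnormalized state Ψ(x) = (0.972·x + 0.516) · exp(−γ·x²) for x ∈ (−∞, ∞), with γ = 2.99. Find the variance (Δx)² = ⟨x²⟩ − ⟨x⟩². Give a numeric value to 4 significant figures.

Compute ⟨x⟩ and ⟨x²⟩ separately, then (Δx)² = ⟨x²⟩ − ⟨x⟩².
Expand each integrand as polynomial × e^(−2γx²) and use ∫x^(2j)·e^(−2γx²) dx = (2j−1)!!/(4γ)^j · √(π/(2γ)), odd powers → 0; here √(π/(2γ)) = 0.72481.
Normalization: ∫|Ψ|² dx = 0.25024.
⟨x⟩ = 0.24293 and ⟨x²⟩ = 0.12187.
(Δx)² = 0.12187 − (0.24293)² = 0.062859.

0.06286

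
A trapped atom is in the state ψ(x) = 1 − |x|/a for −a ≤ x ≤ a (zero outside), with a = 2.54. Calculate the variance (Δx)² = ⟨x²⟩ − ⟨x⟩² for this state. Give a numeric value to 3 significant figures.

0.645

Compute ⟨x⟩ and ⟨x²⟩ separately, then (Δx)² = ⟨x²⟩ − ⟨x⟩².
ψ is even, so ∫ over [−a, a] = 2∫₀ᵃ with ψ = 1 − x/a there: ∫₀ᵃ (1 − x/a)² dx = a/3, ∫₀ᵃ x²(1 − x/a)² dx = a³/30, ∫₀ᵃ x⁴(1 − x/a)² dx = a⁵/105.
Normalization: ∫|ψ|² dx = 1.6933.
⟨x⟩ = 0.0000 and ⟨x²⟩ = 0.64516.
(Δx)² = 0.64516 − (0.0000)² = 0.64516.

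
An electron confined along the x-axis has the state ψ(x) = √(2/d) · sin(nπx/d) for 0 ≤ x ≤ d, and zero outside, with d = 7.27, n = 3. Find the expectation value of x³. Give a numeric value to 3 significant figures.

⟨x³⟩ = ∫ x³·|ψ|² dx (integrals over the domain).
With sin²θ = (1 − cos2θ)/2 on 0 ≤ x ≤ d: ∫sin²(nπx/d) dx = d/2, ∫x·sin²(nπx/d) dx = d²/4, ∫x²·sin²(nπx/d) dx = d³·(1/6 − 1/(4n²π²)); higher powers xᵏ the same way, integrating xᵏ·cos(2nπx/d) by parts.
⟨x³⟩ = 92.816.

92.8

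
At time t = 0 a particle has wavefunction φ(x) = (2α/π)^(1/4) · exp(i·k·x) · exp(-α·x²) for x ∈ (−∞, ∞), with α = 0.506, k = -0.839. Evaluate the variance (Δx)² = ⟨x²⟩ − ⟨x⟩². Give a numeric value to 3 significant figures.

Compute ⟨x⟩ and ⟨x²⟩ separately, then (Δx)² = ⟨x²⟩ − ⟨x⟩².
Gaussian moments: ∫x^(2j)·e^(−2αx²) dx = (2j−1)!!/(4α)^j · √(π/(2α)), odd powers integrate to 0; here √(π/(2α)) = 1.7619.
⟨x⟩ = 0.0000 and ⟨x²⟩ = 0.49407.
(Δx)² = 0.49407 − (0.0000)² = 0.49407.

0.494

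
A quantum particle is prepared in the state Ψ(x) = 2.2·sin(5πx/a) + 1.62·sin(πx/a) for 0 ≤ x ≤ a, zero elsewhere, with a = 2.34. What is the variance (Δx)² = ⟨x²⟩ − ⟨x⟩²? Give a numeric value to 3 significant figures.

0.388

Compute ⟨x⟩ and ⟨x²⟩ separately, then (Δx)² = ⟨x²⟩ − ⟨x⟩².
On 0 ≤ x ≤ a (j ≠ l): ∫sin²(jπx/a) dx = a/2, ∫sin(jπx/a)·sin(lπx/a) dx = 0; diagonal moments ∫x·sin²(jπx/a) dx = a²/4, ∫x²·sin²(jπx/a) dx = a³·(1/6 − 1/(4j²π²)); cross terms ∫x·sin(jπx/a)·sin(lπx/a) dx = 0 for j + l even and −4jla²/(π²(j² − l²)²) for j + l odd, ∫x²·sin(jπx/a)·sin(lπx/a) dx = (−1)^(j+l)·4jla³/(π²(j² − l²)²); higher powers the same way via product-to-sum and parts.
Normalization: ∫|Ψ|² dx = 8.7333.
⟨x⟩ = 1.1700 and ⟨x²⟩ = 1.7573.
(Δx)² = 1.7573 − (1.1700)² = 0.38837.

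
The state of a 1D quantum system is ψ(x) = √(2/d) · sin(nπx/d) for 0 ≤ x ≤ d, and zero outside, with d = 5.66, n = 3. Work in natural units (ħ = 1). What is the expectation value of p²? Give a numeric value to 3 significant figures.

p² ψ = −ħ² d²ψ/dx²; ⟨p²⟩ = −ħ² ∫ ψ*·ψ'' dx.
d/dx sin(nπx/d) = (nπ/d)·cos(nπx/d) and d²/dx² sin(nπx/d) = −(nπ/d)²·sin(nπx/d); on 0 ≤ x ≤ d, ∫sin²(nπx/d) dx = d/2 and ∫sin(nπx/d)·cos(nπx/d) dx = 0.
⟨p²⟩ = 2.7727.

2.77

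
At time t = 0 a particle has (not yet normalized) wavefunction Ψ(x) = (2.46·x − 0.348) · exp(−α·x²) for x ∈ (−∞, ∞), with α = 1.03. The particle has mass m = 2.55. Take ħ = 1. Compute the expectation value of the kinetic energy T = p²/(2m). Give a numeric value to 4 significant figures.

T = −(ħ²/2m) d²/dx², so ⟨T⟩ = −(ħ²/2m) ∫ Ψ*·Ψ'' dx / ∫|Ψ|² dx; with m = 2.55.
Expand each integrand as polynomial × e^(−2αx²) and use ∫x^(2j)·e^(−2αx²) dx = (2j−1)!!/(4α)^j · √(π/(2α)), odd powers → 0; here √(π/(2α)) = 1.2349. Differentiate with the product rule, d/dx e^(−αx²) = −2αx·e^(−αx²).
State is unnormalized: ∫|Ψ|² dx = 1.9635, and ∫Ψ*·(−ħ²/2m · Ψ'') dx = 1.1292, so ⟨T⟩ = 1.1292 / 1.9635.
⟨T⟩ = 0.57512.

0.5751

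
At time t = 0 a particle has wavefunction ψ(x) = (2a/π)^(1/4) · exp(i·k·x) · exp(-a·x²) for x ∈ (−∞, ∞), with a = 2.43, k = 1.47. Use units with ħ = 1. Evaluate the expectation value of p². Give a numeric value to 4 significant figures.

p² ψ = −ħ² d²ψ/dx²; ⟨p²⟩ = −ħ² ∫ ψ*·ψ'' dx.
Gaussian moments: ∫x^(2j)·e^(−2ax²) dx = (2j−1)!!/(4a)^j · √(π/(2a)), odd powers integrate to 0; here √(π/(2a)) = 0.80400. Derivatives: ψ′ = (ik − 2ax)·ψ, ψ″ = ((ik − 2ax)² − 2a)·ψ; the odd-in-x pieces drop out.
⟨p²⟩ = 4.5909.

4.591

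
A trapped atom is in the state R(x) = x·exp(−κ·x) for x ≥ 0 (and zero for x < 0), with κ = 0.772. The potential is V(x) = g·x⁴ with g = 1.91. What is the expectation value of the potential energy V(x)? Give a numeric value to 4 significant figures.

⟨V⟩ = ∫ V(x)·|R|² dx / ∫|R|² dx.
Every integrand reduces to terms xʲ·e^(−2κx) on [0, ∞); use ∫₀^∞ xʲ·e^(−2κx) dx = j!/(2κ)^(j+1).
State is unnormalized: ∫|R|² dx = 0.54336, and ∫R*·V(x)·R dx = 65.741, so ⟨V⟩ = 65.741 / 0.54336.
⟨V⟩ = 120.99.

121.0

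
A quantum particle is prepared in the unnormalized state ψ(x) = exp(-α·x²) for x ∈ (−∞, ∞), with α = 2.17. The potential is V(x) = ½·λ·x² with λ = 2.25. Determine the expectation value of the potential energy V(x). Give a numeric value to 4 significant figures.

⟨V⟩ = ∫ V(x)·|ψ|² dx / ∫|ψ|² dx.
Gaussian moments: ∫x^(2j)·e^(−2αx²) dx = (2j−1)!!/(4α)^j · √(π/(2α)), odd powers integrate to 0; here √(π/(2α)) = 0.85081.
State is unnormalized: ∫|ψ|² dx = 0.85081, and ∫ψ*·V(x)·ψ dx = 0.11027, so ⟨V⟩ = 0.11027 / 0.85081.
⟨V⟩ = 0.12961.

0.1296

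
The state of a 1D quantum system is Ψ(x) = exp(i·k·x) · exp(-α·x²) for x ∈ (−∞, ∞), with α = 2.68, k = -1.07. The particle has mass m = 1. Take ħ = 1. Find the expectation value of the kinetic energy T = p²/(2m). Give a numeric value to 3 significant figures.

T = −(ħ²/2m) d²/dx², so ⟨T⟩ = −(ħ²/2m) ∫ Ψ*·Ψ'' dx / ∫|Ψ|² dx; with m = 1.
Gaussian moments: ∫x^(2j)·e^(−2αx²) dx = (2j−1)!!/(4α)^j · √(π/(2α)), odd powers integrate to 0; here √(π/(2α)) = 0.76558. Derivatives: Ψ′ = (ik − 2αx)·Ψ, Ψ″ = ((ik − 2αx)² − 2α)·Ψ; the odd-in-x pieces drop out.
State is unnormalized: ∫|Ψ|² dx = 0.76558, and ∫Ψ*·(−ħ²/2m · Ψ'') dx = 1.4641, so ⟨T⟩ = 1.4641 / 0.76558.
⟨T⟩ = 1.9125.

1.91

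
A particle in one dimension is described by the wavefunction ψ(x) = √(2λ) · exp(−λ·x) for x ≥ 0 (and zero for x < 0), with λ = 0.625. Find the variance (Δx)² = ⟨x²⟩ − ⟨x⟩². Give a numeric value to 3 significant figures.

0.640

Compute ⟨x⟩ and ⟨x²⟩ separately, then (Δx)² = ⟨x²⟩ − ⟨x⟩².
Every integrand reduces to terms xʲ·e^(−2λx) on [0, ∞); use ∫₀^∞ xʲ·e^(−2λx) dx = j!/(2λ)^(j+1).
⟨x⟩ = 0.80000 and ⟨x²⟩ = 1.2800.
(Δx)² = 1.2800 − (0.80000)² = 0.64000.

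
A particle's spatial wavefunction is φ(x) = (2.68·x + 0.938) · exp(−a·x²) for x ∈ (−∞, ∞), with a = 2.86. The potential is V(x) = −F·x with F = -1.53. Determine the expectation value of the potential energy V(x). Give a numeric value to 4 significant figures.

0.4460

⟨V⟩ = ∫ V(x)·|φ|² dx / ∫|φ|² dx.
Expand each integrand as polynomial × e^(−2ax²) and use ∫x^(2j)·e^(−2ax²) dx = (2j−1)!!/(4a)^j · √(π/(2a)), odd powers → 0; here √(π/(2a)) = 0.74110.
State is unnormalized: ∫|φ|² dx = 1.1173, and ∫φ*·V(x)·φ dx = 0.49832, so ⟨V⟩ = 0.49832 / 1.1173.
⟨V⟩ = 0.44599.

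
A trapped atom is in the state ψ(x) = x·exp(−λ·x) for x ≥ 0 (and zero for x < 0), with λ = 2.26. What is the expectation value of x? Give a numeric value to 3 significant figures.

⟨x⟩ = ∫ x·|ψ|² dx / ∫|ψ|² dx (integrals over the domain).
Every integrand reduces to terms xʲ·e^(−2λx) on [0, ∞); use ∫₀^∞ xʲ·e^(−2λx) dx = j!/(2λ)^(j+1).
State is unnormalized: ∫|ψ|² dx = 0.021658, and ∫ψ*·x·ψ dx = 0.014375, so ⟨x⟩ = 0.014375 / 0.021658.
⟨x⟩ = 0.66372.

0.664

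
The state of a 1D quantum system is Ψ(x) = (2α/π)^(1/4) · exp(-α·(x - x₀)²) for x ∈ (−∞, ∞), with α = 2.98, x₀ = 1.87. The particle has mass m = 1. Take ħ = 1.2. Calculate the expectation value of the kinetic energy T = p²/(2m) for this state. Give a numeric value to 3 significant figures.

2.15

T = −(ħ²/2m) d²/dx², so ⟨T⟩ = −(ħ²/2m) ∫ Ψ*·Ψ'' dx; with m = 1.
Gaussian moments (u = x − x₀): ∫u^(2j)·e^(−2αu²) du = (2j−1)!!/(4α)^j · √(π/(2α)), odd powers integrate to 0; here √(π/(2α)) = 0.72603. Derivatives: d/dx e^(−αu²) = −2αu·e^(−αu²), d²/dx² e^(−αu²) = (4α²u² − 2α)·e^(−αu²).
⟨T⟩ = 2.1456.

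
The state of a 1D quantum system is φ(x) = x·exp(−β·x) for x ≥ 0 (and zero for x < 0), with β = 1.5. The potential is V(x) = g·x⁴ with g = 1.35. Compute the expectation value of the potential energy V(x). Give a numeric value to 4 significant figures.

6.000

⟨V⟩ = ∫ V(x)·|φ|² dx / ∫|φ|² dx.
Every integrand reduces to terms xʲ·e^(−2βx) on [0, ∞); use ∫₀^∞ xʲ·e^(−2βx) dx = j!/(2β)^(j+1).
State is unnormalized: ∫|φ|² dx = 0.074074, and ∫φ*·V(x)·φ dx = 0.44444, so ⟨V⟩ = 0.44444 / 0.074074.
⟨V⟩ = 6.0000.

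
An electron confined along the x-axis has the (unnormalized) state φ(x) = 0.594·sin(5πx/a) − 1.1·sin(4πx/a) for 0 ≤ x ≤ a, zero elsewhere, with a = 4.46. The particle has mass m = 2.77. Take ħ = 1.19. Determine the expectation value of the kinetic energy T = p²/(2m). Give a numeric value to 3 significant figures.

T = −(ħ²/2m) d²/dx², so ⟨T⟩ = −(ħ²/2m) ∫ φ*·φ'' dx / ∫|φ|² dx; with m = 2.77.
d²/dx² sin(jπx/a) = −(jπ/a)²·sin(jπx/a); on 0 ≤ x ≤ a, ∫sin²(jπx/a) dx = a/2 and ∫sin(jπx/a)·sin(lπx/a) dx = 0 for j ≠ l, so only diagonal terms survive in ∫|φ|² and ∫φ·φ″; ∫φ·φ′ dx = [φ²/2] between the walls = 0.
State is unnormalized: ∫|φ|² dx = 3.4851, and ∫φ*·(−ħ²/2m · φ'') dx = 7.9703, so ⟨T⟩ = 7.9703 / 3.4851.
⟨T⟩ = 2.2869.

2.29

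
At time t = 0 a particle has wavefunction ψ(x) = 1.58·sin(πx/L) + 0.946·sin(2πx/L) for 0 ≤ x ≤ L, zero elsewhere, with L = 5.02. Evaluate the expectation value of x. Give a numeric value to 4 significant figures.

⟨x⟩ = ∫ x·|ψ|² dx / ∫|ψ|² dx (integrals over the domain).
On 0 ≤ x ≤ L (j ≠ l): ∫sin²(jπx/L) dx = L/2, ∫sin(jπx/L)·sin(lπx/L) dx = 0; diagonal moments ∫x·sin²(jπx/L) dx = L²/4, ∫x²·sin²(jπx/L) dx = L³·(1/6 − 1/(4j²π²)); cross terms ∫x·sin(jπx/L)·sin(lπx/L) dx = 0 for j + l even and −4jlL²/(π²(j² − l²)²) for j + l odd, ∫x²·sin(jπx/L)·sin(lπx/L) dx = (−1)^(j+l)·4jlL³/(π²(j² − l²)²); higher powers the same way via product-to-sum and parts.
State is unnormalized: ∫|ψ|² dx = 8.5122, and ∫ψ*·x·ψ dx = 14.581, so ⟨x⟩ = 14.581 / 8.5122.
⟨x⟩ = 1.7129.

1.713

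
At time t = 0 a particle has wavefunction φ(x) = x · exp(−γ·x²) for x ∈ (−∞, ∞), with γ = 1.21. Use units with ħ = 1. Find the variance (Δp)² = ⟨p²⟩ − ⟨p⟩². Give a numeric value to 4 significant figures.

Compute ⟨p⟩ and ⟨p²⟩ separately; (Δp)² = ⟨p²⟩ − ⟨p⟩².
Expand each integrand as polynomial × e^(−2γx²) and use ∫x^(2j)·e^(−2γx²) dx = (2j−1)!!/(4γ)^j · √(π/(2γ)), odd powers → 0; here √(π/(2γ)) = 1.1394. Differentiate with the product rule, d/dx e^(−γx²) = −2γx·e^(−γx²).
Normalization: ∫|φ|² dx = 0.23541.
⟨p⟩ = 0.0000 and ⟨p²⟩ = 3.6300.
(Δp)² = 3.6300 − (0.0000)² = 3.6300.

3.630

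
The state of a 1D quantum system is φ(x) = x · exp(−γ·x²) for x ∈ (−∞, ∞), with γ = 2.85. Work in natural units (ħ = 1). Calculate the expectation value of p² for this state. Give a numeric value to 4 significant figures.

p² φ = −ħ² d²φ/dx²; ⟨p²⟩ = −ħ² ∫ φ*·φ'' dx / ∫|φ|² dx.
Expand each integrand as polynomial × e^(−2γx²) and use ∫x^(2j)·e^(−2γx²) dx = (2j−1)!!/(4γ)^j · √(π/(2γ)), odd powers → 0; here √(π/(2γ)) = 0.74240. Differentiate with the product rule, d/dx e^(−γx²) = −2γx·e^(−γx²).
State is unnormalized: ∫|φ|² dx = 0.065123, and ∫φ*·(−ħ² φ'') dx = 0.55680, so ⟨p²⟩ = 0.55680 / 0.065123.
⟨p²⟩ = 8.5500.

8.550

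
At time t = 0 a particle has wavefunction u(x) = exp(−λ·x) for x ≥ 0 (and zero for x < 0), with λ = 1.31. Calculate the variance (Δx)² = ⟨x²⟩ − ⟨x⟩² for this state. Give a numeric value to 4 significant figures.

0.1457

Compute ⟨x⟩ and ⟨x²⟩ separately, then (Δx)² = ⟨x²⟩ − ⟨x⟩².
Every integrand reduces to terms xʲ·e^(−2λx) on [0, ∞); use ∫₀^∞ xʲ·e^(−2λx) dx = j!/(2λ)^(j+1).
Normalization: ∫|u|² dx = 0.38168.
⟨x⟩ = 0.38168 and ⟨x²⟩ = 0.29136.
(Δx)² = 0.29136 − (0.38168)² = 0.14568.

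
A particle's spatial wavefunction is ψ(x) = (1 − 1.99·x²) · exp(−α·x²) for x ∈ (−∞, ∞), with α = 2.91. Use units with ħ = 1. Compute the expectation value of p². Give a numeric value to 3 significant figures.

p² ψ = −ħ² d²ψ/dx²; ⟨p²⟩ = −ħ² ∫ ψ*·ψ'' dx / ∫|ψ|² dx.
Expand each integrand as polynomial × e^(−2αx²) and use ∫x^(2j)·e^(−2αx²) dx = (2j−1)!!/(4α)^j · √(π/(2α)), odd powers → 0; here √(π/(2α)) = 0.73471. Differentiate with the product rule, d/dx e^(−αx²) = −2αx·e^(−αx²).
State is unnormalized: ∫|ψ|² dx = 0.54791, and ∫ψ*·(−ħ² ψ'') dx = 3.3065, so ⟨p²⟩ = 3.3065 / 0.54791.
⟨p²⟩ = 6.0346.

6.03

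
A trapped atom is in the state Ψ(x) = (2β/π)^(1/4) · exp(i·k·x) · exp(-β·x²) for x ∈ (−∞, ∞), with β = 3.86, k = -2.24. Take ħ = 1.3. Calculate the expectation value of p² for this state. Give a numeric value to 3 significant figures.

15.0

p² Ψ = −ħ² d²Ψ/dx²; ⟨p²⟩ = −ħ² ∫ Ψ*·Ψ'' dx.
Gaussian moments: ∫x^(2j)·e^(−2βx²) dx = (2j−1)!!/(4β)^j · √(π/(2β)), odd powers integrate to 0; here √(π/(2β)) = 0.63792. Derivatives: Ψ′ = (ik − 2βx)·Ψ, Ψ″ = ((ik − 2βx)² − 2β)·Ψ; the odd-in-x pieces drop out.
⟨p²⟩ = 15.003.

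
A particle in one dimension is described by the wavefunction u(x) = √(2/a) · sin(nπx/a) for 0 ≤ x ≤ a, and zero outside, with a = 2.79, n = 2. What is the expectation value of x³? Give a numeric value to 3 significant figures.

5.02

⟨x³⟩ = ∫ x³·|u|² dx (integrals over the domain).
With sin²θ = (1 − cos2θ)/2 on 0 ≤ x ≤ a: ∫sin²(nπx/a) dx = a/2, ∫x·sin²(nπx/a) dx = a²/4, ∫x²·sin²(nπx/a) dx = a³·(1/6 − 1/(4n²π²)); higher powers xᵏ the same way, integrating xᵏ·cos(2nπx/a) by parts.
⟨x³⟩ = 5.0168.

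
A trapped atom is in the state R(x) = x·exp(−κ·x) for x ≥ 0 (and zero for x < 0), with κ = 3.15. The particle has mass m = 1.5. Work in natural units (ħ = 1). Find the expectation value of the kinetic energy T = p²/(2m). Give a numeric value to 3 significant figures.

3.31

T = −(ħ²/2m) d²/dx², so ⟨T⟩ = −(ħ²/2m) ∫ R*·R'' dx / ∫|R|² dx; with m = 1.5.
Differentiate x·exp(−κ·x) with the product rule; every integrand then reduces to terms xʲ·e^(−2κx) on [0, ∞), with ∫₀^∞ xʲ·e^(−2κx) dx = j!/(2κ)^(j+1).
State is unnormalized: ∫|R|² dx = 0.0079985, and ∫R*·(−ħ²/2m · R'') dx = 0.026455, so ⟨T⟩ = 0.026455 / 0.0079985.
⟨T⟩ = 3.3075.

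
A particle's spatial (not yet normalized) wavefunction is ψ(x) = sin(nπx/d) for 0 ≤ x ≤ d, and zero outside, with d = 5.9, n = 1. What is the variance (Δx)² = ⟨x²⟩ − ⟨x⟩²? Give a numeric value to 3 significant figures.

1.14

Compute ⟨x⟩ and ⟨x²⟩ separately, then (Δx)² = ⟨x²⟩ − ⟨x⟩².
With sin²θ = (1 − cos2θ)/2 on 0 ≤ x ≤ d: ∫sin²(nπx/d) dx = d/2, ∫x·sin²(nπx/d) dx = d²/4, ∫x²·sin²(nπx/d) dx = d³·(1/6 − 1/(4n²π²)); higher powers xᵏ the same way, integrating xᵏ·cos(2nπx/d) by parts.
Normalization: ∫|ψ|² dx = 2.9500.
⟨x⟩ = 2.9500 and ⟨x²⟩ = 9.8398.
(Δx)² = 9.8398 − (2.9500)² = 1.1373.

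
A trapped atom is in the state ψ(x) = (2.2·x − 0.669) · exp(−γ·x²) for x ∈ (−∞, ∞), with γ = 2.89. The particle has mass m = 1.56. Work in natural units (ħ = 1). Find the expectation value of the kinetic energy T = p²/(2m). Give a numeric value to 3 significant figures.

T = −(ħ²/2m) d²/dx², so ⟨T⟩ = −(ħ²/2m) ∫ ψ*·ψ'' dx / ∫|ψ|² dx; with m = 1.56.
Expand each integrand as polynomial × e^(−2γx²) and use ∫x^(2j)·e^(−2γx²) dx = (2j−1)!!/(4γ)^j · √(π/(2γ)), odd powers → 0; here √(π/(2γ)) = 0.73724. Differentiate with the product rule, d/dx e^(−γx²) = −2γx·e^(−γx²).
State is unnormalized: ∫|ψ|² dx = 0.63863, and ∫ψ*·(−ħ²/2m · ψ'') dx = 1.1634, so ⟨T⟩ = 1.1634 / 0.63863.
⟨T⟩ = 1.8217.

1.82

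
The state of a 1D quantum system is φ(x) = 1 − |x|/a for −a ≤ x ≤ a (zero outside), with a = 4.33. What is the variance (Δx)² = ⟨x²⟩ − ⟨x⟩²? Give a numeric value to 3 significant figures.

1.87

Compute ⟨x⟩ and ⟨x²⟩ separately, then (Δx)² = ⟨x²⟩ − ⟨x⟩².
φ is even, so ∫ over [−a, a] = 2∫₀ᵃ with φ = 1 − x/a there: ∫₀ᵃ (1 − x/a)² dx = a/3, ∫₀ᵃ x²(1 − x/a)² dx = a³/30, ∫₀ᵃ x⁴(1 − x/a)² dx = a⁵/105.
Normalization: ∫|φ|² dx = 2.8867.
⟨x⟩ = 0.0000 and ⟨x²⟩ = 1.8749.
(Δx)² = 1.8749 − (0.0000)² = 1.8749.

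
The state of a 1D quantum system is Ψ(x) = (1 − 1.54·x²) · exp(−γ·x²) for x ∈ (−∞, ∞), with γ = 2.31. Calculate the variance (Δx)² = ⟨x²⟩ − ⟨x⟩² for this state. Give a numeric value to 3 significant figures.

Compute ⟨x⟩ and ⟨x²⟩ separately, then (Δx)² = ⟨x²⟩ − ⟨x⟩².
Expand each integrand as polynomial × e^(−2γx²) and use ∫x^(2j)·e^(−2γx²) dx = (2j−1)!!/(4γ)^j · √(π/(2γ)), odd powers → 0; here √(π/(2γ)) = 0.82462.
Normalization: ∫|Ψ|² dx = 0.61847.
⟨x⟩ = 0.0000 and ⟨x²⟩ = 0.060125.
(Δx)² = 0.060125 − (0.0000)² = 0.060125.

0.0601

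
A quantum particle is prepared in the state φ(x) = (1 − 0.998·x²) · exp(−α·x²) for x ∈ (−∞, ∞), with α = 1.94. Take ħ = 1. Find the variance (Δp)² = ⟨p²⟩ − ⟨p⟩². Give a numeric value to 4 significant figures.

3.361

Compute ⟨p⟩ and ⟨p²⟩ separately; (Δp)² = ⟨p²⟩ − ⟨p⟩².
Expand each integrand as polynomial × e^(−2αx²) and use ∫x^(2j)·e^(−2αx²) dx = (2j−1)!!/(4α)^j · √(π/(2α)), odd powers → 0; here √(π/(2α)) = 0.89983. Differentiate with the product rule, d/dx e^(−αx²) = −2αx·e^(−αx²).
Normalization: ∫|φ|² dx = 0.71303.
⟨p⟩ = 0.0000 and ⟨p²⟩ = 3.3614.
(Δp)² = 3.3614 − (0.0000)² = 3.3614.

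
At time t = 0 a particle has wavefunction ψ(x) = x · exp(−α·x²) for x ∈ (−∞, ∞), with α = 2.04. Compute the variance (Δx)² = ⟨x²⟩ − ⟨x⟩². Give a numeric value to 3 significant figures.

Compute ⟨x⟩ and ⟨x²⟩ separately, then (Δx)² = ⟨x²⟩ − ⟨x⟩².
Expand each integrand as polynomial × e^(−2αx²) and use ∫x^(2j)·e^(−2αx²) dx = (2j−1)!!/(4α)^j · √(π/(2α)), odd powers → 0; here √(π/(2α)) = 0.87750.
Normalization: ∫|ψ|² dx = 0.10754.
⟨x⟩ = 0.0000 and ⟨x²⟩ = 0.36765.
(Δx)² = 0.36765 − (0.0000)² = 0.36765.

0.368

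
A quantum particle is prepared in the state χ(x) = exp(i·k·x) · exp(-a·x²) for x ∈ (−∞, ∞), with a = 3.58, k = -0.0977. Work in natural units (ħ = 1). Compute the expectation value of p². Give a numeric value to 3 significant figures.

3.59

p² χ = −ħ² d²χ/dx²; ⟨p²⟩ = −ħ² ∫ χ*·χ'' dx / ∫|χ|² dx.
Gaussian moments: ∫x^(2j)·e^(−2ax²) dx = (2j−1)!!/(4a)^j · √(π/(2a)), odd powers integrate to 0; here √(π/(2a)) = 0.66240. Derivatives: χ′ = (ik − 2ax)·χ, χ″ = ((ik − 2ax)² − 2a)·χ; the odd-in-x pieces drop out.
State is unnormalized: ∫|χ|² dx = 0.66240, and ∫χ*·(−ħ² χ'') dx = 2.3777, so ⟨p²⟩ = 2.3777 / 0.66240.
⟨p²⟩ = 3.5895.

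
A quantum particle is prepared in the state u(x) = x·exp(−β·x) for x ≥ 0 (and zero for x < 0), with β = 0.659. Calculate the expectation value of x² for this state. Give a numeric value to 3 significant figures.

⟨x²⟩ = ∫ x²·|u|² dx / ∫|u|² dx (integrals over the domain).
Every integrand reduces to terms xʲ·e^(−2βx) on [0, ∞); use ∫₀^∞ xʲ·e^(−2βx) dx = j!/(2β)^(j+1).
State is unnormalized: ∫|u|² dx = 0.87354, and ∫u*·x²·u dx = 6.0344, so ⟨x²⟩ = 6.0344 / 0.87354.
⟨x²⟩ = 6.9080.

6.91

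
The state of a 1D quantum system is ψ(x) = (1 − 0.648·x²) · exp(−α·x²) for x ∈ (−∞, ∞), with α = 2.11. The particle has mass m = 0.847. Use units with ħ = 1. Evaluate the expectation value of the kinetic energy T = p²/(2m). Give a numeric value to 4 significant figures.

1.722

T = −(ħ²/2m) d²/dx², so ⟨T⟩ = −(ħ²/2m) ∫ ψ*·ψ'' dx / ∫|ψ|² dx; with m = 0.847.
Expand each integrand as polynomial × e^(−2αx²) and use ∫x^(2j)·e^(−2αx²) dx = (2j−1)!!/(4α)^j · √(π/(2α)), odd powers → 0; here √(π/(2α)) = 0.86282. Differentiate with the product rule, d/dx e^(−αx²) = −2αx·e^(−αx²).
State is unnormalized: ∫|ψ|² dx = 0.74559, and ∫ψ*·(−ħ²/2m · ψ'') dx = 1.2841, so ⟨T⟩ = 1.2841 / 0.74559.
⟨T⟩ = 1.7222.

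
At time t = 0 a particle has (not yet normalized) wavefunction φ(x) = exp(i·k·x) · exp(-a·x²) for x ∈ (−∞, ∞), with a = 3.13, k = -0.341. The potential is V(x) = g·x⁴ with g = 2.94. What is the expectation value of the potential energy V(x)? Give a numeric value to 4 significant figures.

0.05627

⟨V⟩ = ∫ V(x)·|φ|² dx / ∫|φ|² dx.
Gaussian moments: ∫x^(2j)·e^(−2ax²) dx = (2j−1)!!/(4a)^j · √(π/(2a)), odd powers integrate to 0; here √(π/(2a)) = 0.70842.
State is unnormalized: ∫|φ|² dx = 0.70842, and ∫φ*·V(x)·φ dx = 0.039861, so ⟨V⟩ = 0.039861 / 0.70842.
⟨V⟩ = 0.056268.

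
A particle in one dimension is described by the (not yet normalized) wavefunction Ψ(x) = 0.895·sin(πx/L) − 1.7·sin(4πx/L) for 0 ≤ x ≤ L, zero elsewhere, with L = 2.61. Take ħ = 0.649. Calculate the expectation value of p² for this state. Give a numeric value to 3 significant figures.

p² Ψ = −ħ² d²Ψ/dx²; ⟨p²⟩ = −ħ² ∫ Ψ*·Ψ'' dx / ∫|Ψ|² dx.
d²/dx² sin(jπx/L) = −(jπ/L)²·sin(jπx/L); on 0 ≤ x ≤ L, ∫sin²(jπx/L) dx = L/2 and ∫sin(jπx/L)·sin(lπx/L) dx = 0 for j ≠ l, so only diagonal terms survive in ∫|Ψ|² and ∫Ψ·Ψ″; ∫Ψ·Ψ′ dx = [Ψ²/2] between the walls = 0.
State is unnormalized: ∫|Ψ|² dx = 4.8168, and ∫Ψ*·(−ħ² Ψ'') dx = 37.462, so ⟨p²⟩ = 37.462 / 4.8168.
⟨p²⟩ = 7.7775.

7.78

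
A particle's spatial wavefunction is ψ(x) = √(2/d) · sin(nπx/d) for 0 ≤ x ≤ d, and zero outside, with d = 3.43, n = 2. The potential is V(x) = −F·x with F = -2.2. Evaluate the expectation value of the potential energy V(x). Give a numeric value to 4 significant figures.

⟨V⟩ = ∫ V(x)·|ψ|² dx.
With sin²θ = (1 − cos2θ)/2 on 0 ≤ x ≤ d: ∫sin²(nπx/d) dx = d/2, ∫x·sin²(nπx/d) dx = d²/4, ∫x²·sin²(nπx/d) dx = d³·(1/6 − 1/(4n²π²)); higher powers xᵏ the same way, integrating xᵏ·cos(2nπx/d) by parts.
⟨V⟩ = 3.7730.

3.773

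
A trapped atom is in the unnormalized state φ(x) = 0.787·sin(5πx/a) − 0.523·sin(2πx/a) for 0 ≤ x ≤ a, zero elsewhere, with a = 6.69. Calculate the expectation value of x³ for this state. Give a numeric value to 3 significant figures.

⟨x³⟩ = ∫ x³·|φ|² dx / ∫|φ|² dx (integrals over the domain).
On 0 ≤ x ≤ a (j ≠ l): ∫sin²(jπx/a) dx = a/2, ∫sin(jπx/a)·sin(lπx/a) dx = 0; diagonal moments ∫x·sin²(jπx/a) dx = a²/4, ∫x²·sin²(jπx/a) dx = a³·(1/6 − 1/(4j²π²)); cross terms ∫x·sin(jπx/a)·sin(lπx/a) dx = 0 for j + l even and −4jla²/(π²(j² − l²)²) for j + l odd, ∫x²·sin(jπx/a)·sin(lπx/a) dx = (−1)^(j+l)·4jla³/(π²(j² − l²)²); higher powers the same way via product-to-sum and parts.
State is unnormalized: ∫|φ|² dx = 2.9867, and ∫φ*·x³·φ dx = 238.00, so ⟨x³⟩ = 238.00 / 2.9867.
⟨x³⟩ = 79.686.

79.7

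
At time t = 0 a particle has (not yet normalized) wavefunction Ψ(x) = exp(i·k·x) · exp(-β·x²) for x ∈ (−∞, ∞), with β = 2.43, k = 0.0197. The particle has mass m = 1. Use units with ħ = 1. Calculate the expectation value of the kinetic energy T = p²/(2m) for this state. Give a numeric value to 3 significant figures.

1.22

T = −(ħ²/2m) d²/dx², so ⟨T⟩ = −(ħ²/2m) ∫ Ψ*·Ψ'' dx / ∫|Ψ|² dx; with m = 1.
Gaussian moments: ∫x^(2j)·e^(−2βx²) dx = (2j−1)!!/(4β)^j · √(π/(2β)), odd powers integrate to 0; here √(π/(2β)) = 0.80400. Derivatives: Ψ′ = (ik − 2βx)·Ψ, Ψ″ = ((ik − 2βx)² − 2β)·Ψ; the odd-in-x pieces drop out.
State is unnormalized: ∫|Ψ|² dx = 0.80400, and ∫Ψ*·(−ħ²/2m · Ψ'') dx = 0.97702, so ⟨T⟩ = 0.97702 / 0.80400.
⟨T⟩ = 1.2152.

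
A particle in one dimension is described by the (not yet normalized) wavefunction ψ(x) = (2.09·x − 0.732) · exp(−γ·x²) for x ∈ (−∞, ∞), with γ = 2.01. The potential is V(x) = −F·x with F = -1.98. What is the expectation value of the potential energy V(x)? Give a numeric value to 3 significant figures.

⟨V⟩ = ∫ V(x)·|ψ|² dx / ∫|ψ|² dx.
Expand each integrand as polynomial × e^(−2γx²) and use ∫x^(2j)·e^(−2γx²) dx = (2j−1)!!/(4γ)^j · √(π/(2γ)), odd powers → 0; here √(π/(2γ)) = 0.88402.
State is unnormalized: ∫|ψ|² dx = 0.95396, and ∫ψ*·V(x)·ψ dx = -0.66613, so ⟨V⟩ = -0.66613 / 0.95396.
⟨V⟩ = -0.69828.

-0.698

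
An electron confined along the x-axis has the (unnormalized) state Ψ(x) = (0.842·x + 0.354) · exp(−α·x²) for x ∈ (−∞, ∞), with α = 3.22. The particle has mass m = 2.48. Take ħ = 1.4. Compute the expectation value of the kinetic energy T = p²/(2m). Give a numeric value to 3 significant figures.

2.05

T = −(ħ²/2m) d²/dx², so ⟨T⟩ = −(ħ²/2m) ∫ Ψ*·Ψ'' dx / ∫|Ψ|² dx; with m = 2.48.
Expand each integrand as polynomial × e^(−2αx²) and use ∫x^(2j)·e^(−2αx²) dx = (2j−1)!!/(4α)^j · √(π/(2α)), odd powers → 0; here √(π/(2α)) = 0.69844. Differentiate with the product rule, d/dx e^(−αx²) = −2αx·e^(−αx²).
State is unnormalized: ∫|Ψ|² dx = 0.12597, and ∫Ψ*·(−ħ²/2m · Ψ'') dx = 0.25812, so ⟨T⟩ = 0.25812 / 0.12597.
⟨T⟩ = 2.0491.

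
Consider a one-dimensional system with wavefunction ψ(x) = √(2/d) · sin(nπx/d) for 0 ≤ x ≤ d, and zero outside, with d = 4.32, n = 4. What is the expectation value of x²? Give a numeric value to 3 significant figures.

⟨x²⟩ = ∫ x²·|ψ|² dx (integrals over the domain).
With sin²θ = (1 − cos2θ)/2 on 0 ≤ x ≤ d: ∫sin²(nπx/d) dx = d/2, ∫x·sin²(nπx/d) dx = d²/4, ∫x²·sin²(nπx/d) dx = d³·(1/6 − 1/(4n²π²)); higher powers xᵏ the same way, integrating xᵏ·cos(2nπx/d) by parts.
⟨x²⟩ = 6.1617.

6.16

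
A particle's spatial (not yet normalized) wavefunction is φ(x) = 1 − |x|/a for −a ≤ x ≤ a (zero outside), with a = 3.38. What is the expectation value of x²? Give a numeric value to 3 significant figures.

⟨x²⟩ = ∫ x²·|φ|² dx / ∫|φ|² dx (integrals over the domain).
φ is even, so ∫ over [−a, a] = 2∫₀ᵃ with φ = 1 − x/a there: ∫₀ᵃ (1 − x/a)² dx = a/3, ∫₀ᵃ x²(1 − x/a)² dx = a³/30, ∫₀ᵃ x⁴(1 − x/a)² dx = a⁵/105.
State is unnormalized: ∫|φ|² dx = 2.2533, and ∫φ*·x²·φ dx = 2.5743, so ⟨x²⟩ = 2.5743 / 2.2533.
⟨x²⟩ = 1.1424.

1.14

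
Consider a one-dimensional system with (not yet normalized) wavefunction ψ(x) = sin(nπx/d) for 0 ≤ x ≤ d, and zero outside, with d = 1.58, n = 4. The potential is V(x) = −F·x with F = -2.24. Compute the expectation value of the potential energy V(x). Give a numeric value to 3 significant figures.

⟨V⟩ = ∫ V(x)·|ψ|² dx / ∫|ψ|² dx.
With sin²θ = (1 − cos2θ)/2 on 0 ≤ x ≤ d: ∫sin²(nπx/d) dx = d/2, ∫x·sin²(nπx/d) dx = d²/4, ∫x²·sin²(nπx/d) dx = d³·(1/6 − 1/(4n²π²)); higher powers xᵏ the same way, integrating xᵏ·cos(2nπx/d) by parts.
State is unnormalized: ∫|ψ|² dx = 0.79000, and ∫ψ*·V(x)·ψ dx = 1.3980, so ⟨V⟩ = 1.3980 / 0.79000.
⟨V⟩ = 1.7696.

1.77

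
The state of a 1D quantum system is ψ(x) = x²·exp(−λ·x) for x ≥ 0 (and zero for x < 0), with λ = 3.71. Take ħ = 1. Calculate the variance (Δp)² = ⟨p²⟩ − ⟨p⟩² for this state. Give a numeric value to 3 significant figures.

4.59

Compute ⟨p⟩ and ⟨p²⟩ separately; (Δp)² = ⟨p²⟩ − ⟨p⟩².
Differentiate x²·exp(−λ·x) with the product rule; every integrand then reduces to terms xʲ·e^(−2λx) on [0, ∞), with ∫₀^∞ xʲ·e^(−2λx) dx = j!/(2λ)^(j+1).
Normalization: ∫|ψ|² dx = 0.0010671.
⟨p⟩ = 0.0000 and ⟨p²⟩ = 4.5880.
(Δp)² = 4.5880 − (0.0000)² = 4.5880.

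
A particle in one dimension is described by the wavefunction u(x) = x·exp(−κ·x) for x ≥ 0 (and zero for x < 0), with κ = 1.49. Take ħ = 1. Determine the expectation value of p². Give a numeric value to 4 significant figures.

2.220

p² u = −ħ² d²u/dx²; ⟨p²⟩ = −ħ² ∫ u*·u'' dx / ∫|u|² dx.
Differentiate x·exp(−κ·x) with the product rule; every integrand then reduces to terms xʲ·e^(−2κx) on [0, ∞), with ∫₀^∞ xʲ·e^(−2κx) dx = j!/(2κ)^(j+1).
State is unnormalized: ∫|u|² dx = 0.075576, and ∫u*·(−ħ² u'') dx = 0.16779, so ⟨p²⟩ = 0.16779 / 0.075576.
⟨p²⟩ = 2.2201.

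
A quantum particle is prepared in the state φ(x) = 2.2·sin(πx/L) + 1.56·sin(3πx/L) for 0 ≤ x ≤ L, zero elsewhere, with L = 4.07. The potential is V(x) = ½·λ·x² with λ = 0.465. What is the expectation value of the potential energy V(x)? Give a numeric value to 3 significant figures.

⟨V⟩ = ∫ V(x)·|φ|² dx / ∫|φ|² dx.
On 0 ≤ x ≤ L (j ≠ l): ∫sin²(jπx/L) dx = L/2, ∫sin(jπx/L)·sin(lπx/L) dx = 0; diagonal moments ∫x·sin²(jπx/L) dx = L²/4, ∫x²·sin²(jπx/L) dx = L³·(1/6 − 1/(4j²π²)); cross terms ∫x·sin(jπx/L)·sin(lπx/L) dx = 0 for j + l even and −4jlL²/(π²(j² − l²)²) for j + l odd, ∫x²·sin(jπx/L)·sin(lπx/L) dx = (−1)^(j+l)·4jlL³/(π²(j² − l²)²); higher powers the same way via product-to-sum and parts.
State is unnormalized: ∫|φ|² dx = 14.802, and ∫φ*·V(x)·φ dx = 19.017, so ⟨V⟩ = 19.017 / 14.802.
⟨V⟩ = 1.2848.

1.28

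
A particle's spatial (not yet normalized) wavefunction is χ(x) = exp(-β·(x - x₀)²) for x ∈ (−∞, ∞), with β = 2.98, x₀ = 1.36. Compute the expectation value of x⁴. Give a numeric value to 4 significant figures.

4.373

⟨x⁴⟩ = ∫ x⁴·|χ|² dx / ∫|χ|² dx (integrals over the domain).
Gaussian moments (u = x − x₀): ∫u^(2j)·e^(−2βu²) du = (2j−1)!!/(4β)^j · √(π/(2β)), odd powers integrate to 0; here √(π/(2β)) = 0.72603.
State is unnormalized: ∫|χ|² dx = 0.72603, and ∫χ*·x⁴·χ dx = 3.1750, so ⟨x⁴⟩ = 3.1750 / 0.72603.
⟨x⁴⟩ = 4.3731.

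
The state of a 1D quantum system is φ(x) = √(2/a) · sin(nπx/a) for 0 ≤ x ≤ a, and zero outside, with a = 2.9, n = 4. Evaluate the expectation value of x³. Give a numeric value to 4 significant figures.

5.981

⟨x³⟩ = ∫ x³·|φ|² dx (integrals over the domain).
With sin²θ = (1 − cos2θ)/2 on 0 ≤ x ≤ a: ∫sin²(nπx/a) dx = a/2, ∫x·sin²(nπx/a) dx = a²/4, ∫x²·sin²(nπx/a) dx = a³·(1/6 − 1/(4n²π²)); higher powers xᵏ the same way, integrating xᵏ·cos(2nπx/a) by parts.
⟨x³⟩ = 5.9814.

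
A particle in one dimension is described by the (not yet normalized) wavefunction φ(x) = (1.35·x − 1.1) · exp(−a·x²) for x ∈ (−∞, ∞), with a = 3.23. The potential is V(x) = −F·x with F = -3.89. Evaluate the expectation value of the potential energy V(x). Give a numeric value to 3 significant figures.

⟨V⟩ = ∫ V(x)·|φ|² dx / ∫|φ|² dx.
Expand each integrand as polynomial × e^(−2ax²) and use ∫x^(2j)·e^(−2ax²) dx = (2j−1)!!/(4a)^j · √(π/(2a)), odd powers → 0; here √(π/(2a)) = 0.69736.
State is unnormalized: ∫|φ|² dx = 0.94218, and ∫φ*·V(x)·φ dx = -0.62359, so ⟨V⟩ = -0.62359 / 0.94218.
⟨V⟩ = -0.66186.

-0.662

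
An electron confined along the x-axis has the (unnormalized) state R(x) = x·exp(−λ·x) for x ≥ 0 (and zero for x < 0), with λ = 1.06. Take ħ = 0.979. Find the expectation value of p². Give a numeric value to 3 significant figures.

1.08

p² R = −ħ² d²R/dx²; ⟨p²⟩ = −ħ² ∫ R*·R'' dx / ∫|R|² dx.
Differentiate x·exp(−λ·x) with the product rule; every integrand then reduces to terms xʲ·e^(−2λx) on [0, ∞), with ∫₀^∞ xʲ·e^(−2λx) dx = j!/(2λ)^(j+1).
State is unnormalized: ∫|R|² dx = 0.20990, and ∫R*·(−ħ² R'') dx = 0.22605, so ⟨p²⟩ = 0.22605 / 0.20990.
⟨p²⟩ = 1.0769.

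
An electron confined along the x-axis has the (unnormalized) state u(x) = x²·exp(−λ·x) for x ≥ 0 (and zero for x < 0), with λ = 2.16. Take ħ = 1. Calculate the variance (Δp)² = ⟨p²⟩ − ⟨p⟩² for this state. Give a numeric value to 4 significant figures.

Compute ⟨p⟩ and ⟨p²⟩ separately; (Δp)² = ⟨p²⟩ − ⟨p⟩².
Differentiate x²·exp(−λ·x) with the product rule; every integrand then reduces to terms xʲ·e^(−2λx) on [0, ∞), with ∫₀^∞ xʲ·e^(−2λx) dx = j!/(2λ)^(j+1).
Normalization: ∫|u|² dx = 0.015951.
⟨p⟩ = 0.0000 and ⟨p²⟩ = 1.5552.
(Δp)² = 1.5552 − (0.0000)² = 1.5552.

1.555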